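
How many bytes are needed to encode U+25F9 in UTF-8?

3

U+25F9 = 0x25F9. UTF-8 uses 1 byte below 0x80, 2 below 0x800, 3 below 0x10000, 4 up to 0x10FFFF. 0x25F9 is in U+0800–U+FFFF → 3 bytes.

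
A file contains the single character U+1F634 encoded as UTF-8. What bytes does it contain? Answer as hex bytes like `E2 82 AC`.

F0 9F 98 B4

U+1F634 = 0x1F634 = 128564 decimal. In range U+10000–U+10FFFF → 4-byte form: 11110xxx 10xxxxxx 10xxxxxx 10xxxxxx.
Binary (21 bits): 000011111011000110100.
Split 3+6+6+6: 000 | 011111 | 011000 | 110100.
Byte 1: 11110000 = 0xF0.
Byte 2: 10011111 = 0x9F.
Byte 3: 10011000 = 0x98.
Byte 4: 10110100 = 0xB4.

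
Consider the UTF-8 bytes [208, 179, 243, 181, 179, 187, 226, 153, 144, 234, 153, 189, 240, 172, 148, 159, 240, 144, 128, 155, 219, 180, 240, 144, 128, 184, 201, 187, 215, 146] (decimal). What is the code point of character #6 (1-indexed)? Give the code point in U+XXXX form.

U+1001B

Offset 0: leading byte 0xD0 = 11010000 → 2-byte char #1 = D0 B3.
Offset 2: leading byte 0xF3 = 11110011 → 4-byte char #2 = F3 B5 B3 BB.
Offset 6: leading byte 0xE2 = 11100010 → 3-byte char #3 = E2 99 90.
Offset 9: leading byte 0xEA = 11101010 → 3-byte char #4 = EA 99 BD.
Offset 12: leading byte 0xF0 = 11110000 → 4-byte char #5 = F0 AC 94 9F.
Offset 16: leading byte 0xF0 = 11110000 → 4-byte char #6 = F0 90 80 9B.
Leading byte 0xF0 = 11110000 matches 11110xxx → 4-byte sequence.
Byte 1: 0xF0 = 11110000, payload 000 (3 bits).
Byte 2: 0x90 = 10010000 (10xxxxxx ✓), payload 010000.
Byte 3: 0x80 = 10000000 (10xxxxxx ✓), payload 000000.
Byte 4: 0x9B = 10011011 (10xxxxxx ✓), payload 011011.
Concatenate: 000010000000000011011 = 0x1001B (21 bits → U+1001B).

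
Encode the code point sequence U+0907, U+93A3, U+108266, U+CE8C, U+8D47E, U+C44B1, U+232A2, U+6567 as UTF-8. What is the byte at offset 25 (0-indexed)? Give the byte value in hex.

0xE6

U+0907 → 3-byte form E0 A4 87 at offsets 0–2.
U+93A3 → 3-byte form E9 8E A3 at offsets 3–5.
U+108266 → 4-byte form F4 88 89 A6 at offsets 6–9.
U+CE8C → 3-byte form EC BA 8C at offsets 10–12.
U+8D47E → 4-byte form F2 8D 91 BE at offsets 13–16.
U+C44B1 → 4-byte form F3 84 92 B1 at offsets 17–20.
U+232A2 → 4-byte form F0 A3 8A A2 at offsets 21–24.
U+6567 → 3-byte form E6 95 A7 at offsets 25–27.
Offset 25 falls in char 8's range; it's byte 1 of E6 95 A7 = 0xE6.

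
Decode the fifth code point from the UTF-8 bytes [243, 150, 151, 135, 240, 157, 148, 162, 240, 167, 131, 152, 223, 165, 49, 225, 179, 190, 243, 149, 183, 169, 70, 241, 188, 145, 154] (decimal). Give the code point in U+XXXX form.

U+0031

Offset 0: leading byte 0xF3 = 11110011 → 4-byte char #1 = F3 96 97 87.
Offset 4: leading byte 0xF0 = 11110000 → 4-byte char #2 = F0 9D 94 A2.
Offset 8: leading byte 0xF0 = 11110000 → 4-byte char #3 = F0 A7 83 98.
Offset 12: leading byte 0xDF = 11011111 → 2-byte char #4 = DF A5.
Offset 14: leading byte 0x31 = 00110001 → 1-byte char #5 = 31.
Leading byte 0x31 = 00110001 matches 0xxxxxxx → 1-byte sequence.
Byte 1: 0x31 = 00110001, payload 0110001 (7 bits).
Concatenate: 0110001 = 0x31 (7 bits → U+0031).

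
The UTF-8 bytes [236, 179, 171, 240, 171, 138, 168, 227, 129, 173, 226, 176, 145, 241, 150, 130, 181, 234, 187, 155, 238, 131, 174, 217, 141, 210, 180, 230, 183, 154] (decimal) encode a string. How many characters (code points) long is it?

10

Byte at offset 0: 0xEC = 11101100 → 3-byte char (#1). Advance 3.
Byte at offset 3: 0xF0 = 11110000 → 4-byte char (#2). Advance 4.
Byte at offset 7: 0xE3 = 11100011 → 3-byte char (#3). Advance 3.
Byte at offset 10: 0xE2 = 11100010 → 3-byte char (#4). Advance 3.
Byte at offset 13: 0xF1 = 11110001 → 4-byte char (#5). Advance 4.
Byte at offset 17: 0xEA = 11101010 → 3-byte char (#6). Advance 3.
Byte at offset 20: 0xEE = 11101110 → 3-byte char (#7). Advance 3.
Byte at offset 23: 0xD9 = 11011001 → 2-byte char (#8). Advance 2.
Byte at offset 25: 0xD2 = 11010010 → 2-byte char (#9). Advance 2.
Byte at offset 27: 0xE6 = 11100110 → 3-byte char (#10). Advance 3.
Reached end at offset 30 after 10 code points.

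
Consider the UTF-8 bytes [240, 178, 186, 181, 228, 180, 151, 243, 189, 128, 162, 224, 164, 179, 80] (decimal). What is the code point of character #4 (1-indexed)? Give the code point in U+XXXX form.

Offset 0: leading byte 0xF0 = 11110000 → 4-byte char #1 = F0 B2 BA B5.
Offset 4: leading byte 0xE4 = 11100100 → 3-byte char #2 = E4 B4 97.
Offset 7: leading byte 0xF3 = 11110011 → 4-byte char #3 = F3 BD 80 A2.
Offset 11: leading byte 0xE0 = 11100000 → 3-byte char #4 = E0 A4 B3.
Leading byte 0xE0 = 11100000 matches 1110xxxx → 3-byte sequence.
Byte 1: 0xE0 = 11100000, payload 0000 (4 bits).
Byte 2: 0xA4 = 10100100 (10xxxxxx ✓), payload 100100.
Byte 3: 0xB3 = 10110011 (10xxxxxx ✓), payload 110011.
Concatenate: 0000100100110011 = 0x933 (16 bits → U+0933).

U+0933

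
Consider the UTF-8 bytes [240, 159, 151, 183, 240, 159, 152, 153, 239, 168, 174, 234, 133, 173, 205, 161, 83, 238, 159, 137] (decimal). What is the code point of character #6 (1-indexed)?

Offset 0: leading byte 0xF0 = 11110000 → 4-byte char #1 = F0 9F 97 B7.
Offset 4: leading byte 0xF0 = 11110000 → 4-byte char #2 = F0 9F 98 99.
Offset 8: leading byte 0xEF = 11101111 → 3-byte char #3 = EF A8 AE.
Offset 11: leading byte 0xEA = 11101010 → 3-byte char #4 = EA 85 AD.
Offset 14: leading byte 0xCD = 11001101 → 2-byte char #5 = CD A1.
Offset 16: leading byte 0x53 = 01010011 → 1-byte char #6 = 53.
Leading byte 0x53 = 01010011 matches 0xxxxxxx → 1-byte sequence.
Byte 1: 0x53 = 01010011, payload 1010011 (7 bits).
Concatenate: 1010011 = 0x53 (7 bits → U+0053).

U+0053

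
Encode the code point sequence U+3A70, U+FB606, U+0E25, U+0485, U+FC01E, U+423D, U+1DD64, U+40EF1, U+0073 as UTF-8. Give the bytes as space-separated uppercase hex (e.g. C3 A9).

E3 A9 B0 F3 BB 98 86 E0 B8 A5 D2 85 F3 BC 80 9E E4 88 BD F0 9D B5 A4 F1 80 BB B1 73

U+3A70: 3-byte form → E3 A9 B0.
U+FB606: 4-byte form → F3 BB 98 86.
U+0E25: 3-byte form → E0 B8 A5.
U+0485: 2-byte form → D2 85.
U+FC01E: 4-byte form → F3 BC 80 9E.
U+423D: 3-byte form → E4 88 BD.
U+1DD64: 4-byte form → F0 9D B5 A4.
U+40EF1: 4-byte form → F1 80 BB B1.
U+0073: 1-byte form → 73.
Concatenated (28 bytes): E3 A9 B0 F3 BB 98 86 E0 B8 A5 D2 85 F3 BC 80 9E E4 88 BD F0 9D B5 A4 F1 80 BB B1 73.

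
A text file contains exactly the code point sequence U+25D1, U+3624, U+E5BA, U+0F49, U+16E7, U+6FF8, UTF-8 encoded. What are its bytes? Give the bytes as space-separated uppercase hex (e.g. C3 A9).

U+25D1: 3-byte form → E2 97 91.
U+3624: 3-byte form → E3 98 A4.
U+E5BA: 3-byte form → EE 96 BA.
U+0F49: 3-byte form → E0 BD 89.
U+16E7: 3-byte form → E1 9B A7.
U+6FF8: 3-byte form → E6 BF B8.
Concatenated (18 bytes): E2 97 91 E3 98 A4 EE 96 BA E0 BD 89 E1 9B A7 E6 BF B8.

E2 97 91 E3 98 A4 EE 96 BA E0 BD 89 E1 9B A7 E6 BF B8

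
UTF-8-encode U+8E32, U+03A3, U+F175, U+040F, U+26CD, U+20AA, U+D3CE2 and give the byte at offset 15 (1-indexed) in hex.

0x82

1-indexed offset 15 is 0-indexed offset 14.
U+8E32 → 3-byte form E8 B8 B2 at offsets 0–2.
U+03A3 → 2-byte form CE A3 at offsets 3–4.
U+F175 → 3-byte form EF 85 B5 at offsets 5–7.
U+040F → 2-byte form D0 8F at offsets 8–9.
U+26CD → 3-byte form E2 9B 8D at offsets 10–12.
U+20AA → 3-byte form E2 82 AA at offsets 13–15.
Offset 14 falls in char 6's range; it's byte 2 of E2 82 AA = 0x82.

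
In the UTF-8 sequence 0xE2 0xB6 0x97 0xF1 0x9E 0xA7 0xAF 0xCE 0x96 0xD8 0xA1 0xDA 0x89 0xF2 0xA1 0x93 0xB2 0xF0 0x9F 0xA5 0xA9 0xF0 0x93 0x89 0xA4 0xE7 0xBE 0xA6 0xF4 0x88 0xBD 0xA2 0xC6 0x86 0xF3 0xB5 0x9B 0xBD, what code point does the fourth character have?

U+0621

Offset 0: leading byte 0xE2 = 11100010 → 3-byte char #1 = E2 B6 97.
Offset 3: leading byte 0xF1 = 11110001 → 4-byte char #2 = F1 9E A7 AF.
Offset 7: leading byte 0xCE = 11001110 → 2-byte char #3 = CE 96.
Offset 9: leading byte 0xD8 = 11011000 → 2-byte char #4 = D8 A1.
Leading byte 0xD8 = 11011000 matches 110xxxxx → 2-byte sequence.
Byte 1: 0xD8 = 11011000, payload 11000 (5 bits).
Byte 2: 0xA1 = 10100001 (10xxxxxx ✓), payload 100001.
Concatenate: 11000100001 = 0x621 (11 bits → U+0621).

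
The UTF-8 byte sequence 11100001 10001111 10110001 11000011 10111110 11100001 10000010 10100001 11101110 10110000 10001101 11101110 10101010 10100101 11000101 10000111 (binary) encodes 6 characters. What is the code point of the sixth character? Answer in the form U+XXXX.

U+0147

Offset 0: leading byte 0xE1 = 11100001 → 3-byte char #1 = E1 8F B1.
Offset 3: leading byte 0xC3 = 11000011 → 2-byte char #2 = C3 BE.
Offset 5: leading byte 0xE1 = 11100001 → 3-byte char #3 = E1 82 A1.
Offset 8: leading byte 0xEE = 11101110 → 3-byte char #4 = EE B0 8D.
Offset 11: leading byte 0xEE = 11101110 → 3-byte char #5 = EE AA A5.
Offset 14: leading byte 0xC5 = 11000101 → 2-byte char #6 = C5 87.
Leading byte 0xC5 = 11000101 matches 110xxxxx → 2-byte sequence.
Byte 1: 0xC5 = 11000101, payload 00101 (5 bits).
Byte 2: 0x87 = 10000111 (10xxxxxx ✓), payload 000111.
Concatenate: 00101000111 = 0x147 (11 bits → U+0147).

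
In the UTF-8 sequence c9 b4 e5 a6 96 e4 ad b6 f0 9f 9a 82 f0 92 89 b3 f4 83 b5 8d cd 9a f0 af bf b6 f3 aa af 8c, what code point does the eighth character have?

U+2FFF6

Offset 0: leading byte 0xC9 = 11001001 → 2-byte char #1 = C9 B4.
Offset 2: leading byte 0xE5 = 11100101 → 3-byte char #2 = E5 A6 96.
Offset 5: leading byte 0xE4 = 11100100 → 3-byte char #3 = E4 AD B6.
Offset 8: leading byte 0xF0 = 11110000 → 4-byte char #4 = F0 9F 9A 82.
Offset 12: leading byte 0xF0 = 11110000 → 4-byte char #5 = F0 92 89 B3.
Offset 16: leading byte 0xF4 = 11110100 → 4-byte char #6 = F4 83 B5 8D.
Offset 20: leading byte 0xCD = 11001101 → 2-byte char #7 = CD 9A.
Offset 22: leading byte 0xF0 = 11110000 → 4-byte char #8 = F0 AF BF B6.
Leading byte 0xF0 = 11110000 matches 11110xxx → 4-byte sequence.
Byte 1: 0xF0 = 11110000, payload 000 (3 bits).
Byte 2: 0xAF = 10101111 (10xxxxxx ✓), payload 101111.
Byte 3: 0xBF = 10111111 (10xxxxxx ✓), payload 111111.
Byte 4: 0xB6 = 10110110 (10xxxxxx ✓), payload 110110.
Concatenate: 000101111111111110110 = 0x2FFF6 (21 bits → U+2FFF6).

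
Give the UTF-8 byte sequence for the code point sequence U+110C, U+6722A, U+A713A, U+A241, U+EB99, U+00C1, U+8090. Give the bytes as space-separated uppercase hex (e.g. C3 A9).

E1 84 8C F1 A7 88 AA F2 A7 84 BA EA 89 81 EE AE 99 C3 81 E8 82 90

U+110C: 3-byte form → E1 84 8C.
U+6722A: 4-byte form → F1 A7 88 AA.
U+A713A: 4-byte form → F2 A7 84 BA.
U+A241: 3-byte form → EA 89 81.
U+EB99: 3-byte form → EE AE 99.
U+00C1: 2-byte form → C3 81.
U+8090: 3-byte form → E8 82 90.
Concatenated (22 bytes): E1 84 8C F1 A7 88 AA F2 A7 84 BA EA 89 81 EE AE 99 C3 81 E8 82 90.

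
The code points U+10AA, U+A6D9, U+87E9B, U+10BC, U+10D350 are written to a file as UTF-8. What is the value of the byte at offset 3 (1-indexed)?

1-indexed offset 3 is 0-indexed offset 2.
U+10AA → 3-byte form E1 82 AA at offsets 0–2.
Offset 2 falls in char 1's range; it's byte 3 of E1 82 AA = 0xAA.

0xAA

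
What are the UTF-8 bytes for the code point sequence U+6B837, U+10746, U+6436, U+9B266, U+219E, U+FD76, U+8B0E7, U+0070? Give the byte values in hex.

F1 AB A0 B7 F0 90 9D 86 E6 90 B6 F2 9B 89 A6 E2 86 9E EF B5 B6 F2 8B 83 A7 70

U+6B837: 4-byte form → F1 AB A0 B7.
U+10746: 4-byte form → F0 90 9D 86.
U+6436: 3-byte form → E6 90 B6.
U+9B266: 4-byte form → F2 9B 89 A6.
U+219E: 3-byte form → E2 86 9E.
U+FD76: 3-byte form → EF B5 B6.
U+8B0E7: 4-byte form → F2 8B 83 A7.
U+0070: 1-byte form → 70.
Concatenated (26 bytes): F1 AB A0 B7 F0 90 9D 86 E6 90 B6 F2 9B 89 A6 E2 86 9E EF B5 B6 F2 8B 83 A7 70.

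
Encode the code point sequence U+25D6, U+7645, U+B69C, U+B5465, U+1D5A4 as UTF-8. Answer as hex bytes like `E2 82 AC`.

U+25D6: 3-byte form → E2 97 96.
U+7645: 3-byte form → E7 99 85.
U+B69C: 3-byte form → EB 9A 9C.
U+B5465: 4-byte form → F2 B5 91 A5.
U+1D5A4: 4-byte form → F0 9D 96 A4.
Concatenated (17 bytes): E2 97 96 E7 99 85 EB 9A 9C F2 B5 91 A5 F0 9D 96 A4.

E2 97 96 E7 99 85 EB 9A 9C F2 B5 91 A5 F0 9D 96 A4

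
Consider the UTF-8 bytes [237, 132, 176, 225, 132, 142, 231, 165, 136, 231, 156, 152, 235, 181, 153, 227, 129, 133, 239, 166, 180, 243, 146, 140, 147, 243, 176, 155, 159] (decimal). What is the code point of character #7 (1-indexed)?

U+F9B4

Offset 0: leading byte 0xED = 11101101 → 3-byte char #1 = ED 84 B0.
Offset 3: leading byte 0xE1 = 11100001 → 3-byte char #2 = E1 84 8E.
Offset 6: leading byte 0xE7 = 11100111 → 3-byte char #3 = E7 A5 88.
Offset 9: leading byte 0xE7 = 11100111 → 3-byte char #4 = E7 9C 98.
Offset 12: leading byte 0xEB = 11101011 → 3-byte char #5 = EB B5 99.
Offset 15: leading byte 0xE3 = 11100011 → 3-byte char #6 = E3 81 85.
Offset 18: leading byte 0xEF = 11101111 → 3-byte char #7 = EF A6 B4.
Leading byte 0xEF = 11101111 matches 1110xxxx → 3-byte sequence.
Byte 1: 0xEF = 11101111, payload 1111 (4 bits).
Byte 2: 0xA6 = 10100110 (10xxxxxx ✓), payload 100110.
Byte 3: 0xB4 = 10110100 (10xxxxxx ✓), payload 110100.
Concatenate: 1111100110110100 = 0xF9B4 (16 bits → U+F9B4).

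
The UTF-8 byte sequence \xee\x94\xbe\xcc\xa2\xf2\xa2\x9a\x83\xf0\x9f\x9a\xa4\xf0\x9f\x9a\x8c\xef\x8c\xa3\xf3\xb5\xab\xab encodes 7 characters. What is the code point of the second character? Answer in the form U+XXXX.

Offset 0: leading byte 0xEE = 11101110 → 3-byte char #1 = EE 94 BE.
Offset 3: leading byte 0xCC = 11001100 → 2-byte char #2 = CC A2.
Leading byte 0xCC = 11001100 matches 110xxxxx → 2-byte sequence.
Byte 1: 0xCC = 11001100, payload 01100 (5 bits).
Byte 2: 0xA2 = 10100010 (10xxxxxx ✓), payload 100010.
Concatenate: 01100100010 = 0x322 (11 bits → U+0322).

U+0322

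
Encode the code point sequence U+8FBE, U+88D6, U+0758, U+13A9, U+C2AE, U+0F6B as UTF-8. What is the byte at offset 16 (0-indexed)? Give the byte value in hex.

U+8FBE → 3-byte form E8 BE BE at offsets 0–2.
U+88D6 → 3-byte form E8 A3 96 at offsets 3–5.
U+0758 → 2-byte form DD 98 at offsets 6–7.
U+13A9 → 3-byte form E1 8E A9 at offsets 8–10.
U+C2AE → 3-byte form EC 8A AE at offsets 11–13.
U+0F6B → 3-byte form E0 BD AB at offsets 14–16.
Offset 16 falls in char 6's range; it's byte 3 of E0 BD AB = 0xAB.

0xAB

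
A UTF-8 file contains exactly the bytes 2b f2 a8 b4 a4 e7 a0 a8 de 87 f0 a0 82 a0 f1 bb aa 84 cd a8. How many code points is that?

7

Byte at offset 0: 0x2B = 00101011 → 1-byte char (#1). Advance 1.
Byte at offset 1: 0xF2 = 11110010 → 4-byte char (#2). Advance 4.
Byte at offset 5: 0xE7 = 11100111 → 3-byte char (#3). Advance 3.
Byte at offset 8: 0xDE = 11011110 → 2-byte char (#4). Advance 2.
Byte at offset 10: 0xF0 = 11110000 → 4-byte char (#5). Advance 4.
Byte at offset 14: 0xF1 = 11110001 → 4-byte char (#6). Advance 4.
Byte at offset 18: 0xCD = 11001101 → 2-byte char (#7). Advance 2.
Reached end at offset 20 after 7 code points.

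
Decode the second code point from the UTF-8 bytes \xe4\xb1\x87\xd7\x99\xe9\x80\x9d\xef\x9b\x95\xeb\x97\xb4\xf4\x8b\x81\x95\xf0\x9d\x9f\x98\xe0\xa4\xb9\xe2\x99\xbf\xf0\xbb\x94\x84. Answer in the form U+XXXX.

U+05D9

Offset 0: leading byte 0xE4 = 11100100 → 3-byte char #1 = E4 B1 87.
Offset 3: leading byte 0xD7 = 11010111 → 2-byte char #2 = D7 99.
Leading byte 0xD7 = 11010111 matches 110xxxxx → 2-byte sequence.
Byte 1: 0xD7 = 11010111, payload 10111 (5 bits).
Byte 2: 0x99 = 10011001 (10xxxxxx ✓), payload 011001.
Concatenate: 10111011001 = 0x5D9 (11 bits → U+05D9).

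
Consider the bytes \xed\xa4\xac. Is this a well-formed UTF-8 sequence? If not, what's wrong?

invalid (encodes a surrogate (U+D800–U+DFFF))

Structurally a 3-byte sequence; payload = 0xD92C.
But 0xD92C is in U+D800–U+DFFF, the surrogate range. Surrogates are not Unicode scalar values and are forbidden in UTF-8.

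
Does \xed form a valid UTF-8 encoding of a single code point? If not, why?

invalid (sequence truncated)

Leading byte 0xED = 11101101 → 3-byte form, but only 1 byte is present.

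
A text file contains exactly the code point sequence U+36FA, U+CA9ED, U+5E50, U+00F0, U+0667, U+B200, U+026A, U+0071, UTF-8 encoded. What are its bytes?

E3 9B BA F3 8A A7 AD E5 B9 90 C3 B0 D9 A7 EB 88 80 C9 AA 71

U+36FA: 3-byte form → E3 9B BA.
U+CA9ED: 4-byte form → F3 8A A7 AD.
U+5E50: 3-byte form → E5 B9 90.
U+00F0: 2-byte form → C3 B0.
U+0667: 2-byte form → D9 A7.
U+B200: 3-byte form → EB 88 80.
U+026A: 2-byte form → C9 AA.
U+0071: 1-byte form → 71.
Concatenated (20 bytes): E3 9B BA F3 8A A7 AD E5 B9 90 C3 B0 D9 A7 EB 88 80 C9 AA 71.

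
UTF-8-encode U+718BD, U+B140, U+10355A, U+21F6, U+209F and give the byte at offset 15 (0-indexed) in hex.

0x82

U+718BD → 4-byte form F1 B1 A2 BD at offsets 0–3.
U+B140 → 3-byte form EB 85 80 at offsets 4–6.
U+10355A → 4-byte form F4 83 95 9A at offsets 7–10.
U+21F6 → 3-byte form E2 87 B6 at offsets 11–13.
U+209F → 3-byte form E2 82 9F at offsets 14–16.
Offset 15 falls in char 5's range; it's byte 2 of E2 82 9F = 0x82.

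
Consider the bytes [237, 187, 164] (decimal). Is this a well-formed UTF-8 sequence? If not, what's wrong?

invalid (encodes a surrogate (U+D800–U+DFFF))

Structurally a 3-byte sequence; payload = 0xDEE4.
But 0xDEE4 is in U+D800–U+DFFF, the surrogate range. Surrogates are not Unicode scalar values and are forbidden in UTF-8.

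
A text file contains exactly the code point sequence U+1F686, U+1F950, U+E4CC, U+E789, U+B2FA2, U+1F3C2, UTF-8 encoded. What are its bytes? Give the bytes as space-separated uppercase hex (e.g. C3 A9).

U+1F686: 4-byte form → F0 9F 9A 86.
U+1F950: 4-byte form → F0 9F A5 90.
U+E4CC: 3-byte form → EE 93 8C.
U+E789: 3-byte form → EE 9E 89.
U+B2FA2: 4-byte form → F2 B2 BE A2.
U+1F3C2: 4-byte form → F0 9F 8F 82.
Concatenated (22 bytes): F0 9F 9A 86 F0 9F A5 90 EE 93 8C EE 9E 89 F2 B2 BE A2 F0 9F 8F 82.

F0 9F 9A 86 F0 9F A5 90 EE 93 8C EE 9E 89 F2 B2 BE A2 F0 9F 8F 82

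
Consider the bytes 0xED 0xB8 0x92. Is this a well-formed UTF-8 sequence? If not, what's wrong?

invalid (encodes a surrogate (U+D800–U+DFFF))

Structurally a 3-byte sequence; payload = 0xDE12.
But 0xDE12 is in U+D800–U+DFFF, the surrogate range. Surrogates are not Unicode scalar values and are forbidden in UTF-8.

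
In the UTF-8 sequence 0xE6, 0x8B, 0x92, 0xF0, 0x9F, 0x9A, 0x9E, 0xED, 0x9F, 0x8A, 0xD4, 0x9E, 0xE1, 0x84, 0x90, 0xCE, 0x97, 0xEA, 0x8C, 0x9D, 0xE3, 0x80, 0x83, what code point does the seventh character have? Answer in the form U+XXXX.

U+A31D

Offset 0: leading byte 0xE6 = 11100110 → 3-byte char #1 = E6 8B 92.
Offset 3: leading byte 0xF0 = 11110000 → 4-byte char #2 = F0 9F 9A 9E.
Offset 7: leading byte 0xED = 11101101 → 3-byte char #3 = ED 9F 8A.
Offset 10: leading byte 0xD4 = 11010100 → 2-byte char #4 = D4 9E.
Offset 12: leading byte 0xE1 = 11100001 → 3-byte char #5 = E1 84 90.
Offset 15: leading byte 0xCE = 11001110 → 2-byte char #6 = CE 97.
Offset 17: leading byte 0xEA = 11101010 → 3-byte char #7 = EA 8C 9D.
Leading byte 0xEA = 11101010 matches 1110xxxx → 3-byte sequence.
Byte 1: 0xEA = 11101010, payload 1010 (4 bits).
Byte 2: 0x8C = 10001100 (10xxxxxx ✓), payload 001100.
Byte 3: 0x9D = 10011101 (10xxxxxx ✓), payload 011101.
Concatenate: 1010001100011101 = 0xA31D (16 bits → U+A31D).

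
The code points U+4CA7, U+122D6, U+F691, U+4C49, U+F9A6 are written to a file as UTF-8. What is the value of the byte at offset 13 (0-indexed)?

0xEF

U+4CA7 → 3-byte form E4 B2 A7 at offsets 0–2.
U+122D6 → 4-byte form F0 92 8B 96 at offsets 3–6.
U+F691 → 3-byte form EF 9A 91 at offsets 7–9.
U+4C49 → 3-byte form E4 B1 89 at offsets 10–12.
U+F9A6 → 3-byte form EF A6 A6 at offsets 13–15.
Offset 13 falls in char 5's range; it's byte 1 of EF A6 A6 = 0xEF.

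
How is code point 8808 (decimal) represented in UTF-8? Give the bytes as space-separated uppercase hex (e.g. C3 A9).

U+2268 = 0x2268 = 8808 decimal. In range U+0800–U+FFFF → 3-byte form: 1110xxxx 10xxxxxx 10xxxxxx.
Binary (16 bits): 0010001001101000.
Split 4+6+6: 0010 | 001001 | 101000.
Byte 1: 11100010 = 0xE2.
Byte 2: 10001001 = 0x89.
Byte 3: 10101000 = 0xA8.

E2 89 A8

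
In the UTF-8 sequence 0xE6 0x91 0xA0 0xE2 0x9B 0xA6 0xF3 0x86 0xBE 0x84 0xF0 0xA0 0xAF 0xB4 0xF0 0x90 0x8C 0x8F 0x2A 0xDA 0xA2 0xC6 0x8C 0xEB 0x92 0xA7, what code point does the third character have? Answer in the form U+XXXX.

U+C6F84

Offset 0: leading byte 0xE6 = 11100110 → 3-byte char #1 = E6 91 A0.
Offset 3: leading byte 0xE2 = 11100010 → 3-byte char #2 = E2 9B A6.
Offset 6: leading byte 0xF3 = 11110011 → 4-byte char #3 = F3 86 BE 84.
Leading byte 0xF3 = 11110011 matches 11110xxx → 4-byte sequence.
Byte 1: 0xF3 = 11110011, payload 011 (3 bits).
Byte 2: 0x86 = 10000110 (10xxxxxx ✓), payload 000110.
Byte 3: 0xBE = 10111110 (10xxxxxx ✓), payload 111110.
Byte 4: 0x84 = 10000100 (10xxxxxx ✓), payload 000100.
Concatenate: 011000110111110000100 = 0xC6F84 (21 bits → U+C6F84).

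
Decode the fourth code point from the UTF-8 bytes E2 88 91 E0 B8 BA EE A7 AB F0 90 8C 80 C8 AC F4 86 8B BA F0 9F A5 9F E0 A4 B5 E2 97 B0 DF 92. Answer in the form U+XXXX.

U+10300

Offset 0: leading byte 0xE2 = 11100010 → 3-byte char #1 = E2 88 91.
Offset 3: leading byte 0xE0 = 11100000 → 3-byte char #2 = E0 B8 BA.
Offset 6: leading byte 0xEE = 11101110 → 3-byte char #3 = EE A7 AB.
Offset 9: leading byte 0xF0 = 11110000 → 4-byte char #4 = F0 90 8C 80.
Leading byte 0xF0 = 11110000 matches 11110xxx → 4-byte sequence.
Byte 1: 0xF0 = 11110000, payload 000 (3 bits).
Byte 2: 0x90 = 10010000 (10xxxxxx ✓), payload 010000.
Byte 3: 0x8C = 10001100 (10xxxxxx ✓), payload 001100.
Byte 4: 0x80 = 10000000 (10xxxxxx ✓), payload 000000.
Concatenate: 000010000001100000000 = 0x10300 (21 bits → U+10300).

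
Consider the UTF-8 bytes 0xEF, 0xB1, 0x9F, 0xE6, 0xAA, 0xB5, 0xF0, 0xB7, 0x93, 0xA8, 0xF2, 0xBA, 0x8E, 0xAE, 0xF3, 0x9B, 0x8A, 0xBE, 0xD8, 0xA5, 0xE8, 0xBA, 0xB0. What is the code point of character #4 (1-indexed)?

U+BA3AE

Offset 0: leading byte 0xEF = 11101111 → 3-byte char #1 = EF B1 9F.
Offset 3: leading byte 0xE6 = 11100110 → 3-byte char #2 = E6 AA B5.
Offset 6: leading byte 0xF0 = 11110000 → 4-byte char #3 = F0 B7 93 A8.
Offset 10: leading byte 0xF2 = 11110010 → 4-byte char #4 = F2 BA 8E AE.
Leading byte 0xF2 = 11110010 matches 11110xxx → 4-byte sequence.
Byte 1: 0xF2 = 11110010, payload 010 (3 bits).
Byte 2: 0xBA = 10111010 (10xxxxxx ✓), payload 111010.
Byte 3: 0x8E = 10001110 (10xxxxxx ✓), payload 001110.
Byte 4: 0xAE = 10101110 (10xxxxxx ✓), payload 101110.
Concatenate: 010111010001110101110 = 0xBA3AE (21 bits → U+BA3AE).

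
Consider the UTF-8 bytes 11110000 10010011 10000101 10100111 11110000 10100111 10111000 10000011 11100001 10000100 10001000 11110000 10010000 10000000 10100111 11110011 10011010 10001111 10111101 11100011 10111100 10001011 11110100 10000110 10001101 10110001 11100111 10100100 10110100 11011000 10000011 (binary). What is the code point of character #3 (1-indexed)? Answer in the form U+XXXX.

Offset 0: leading byte 0xF0 = 11110000 → 4-byte char #1 = F0 93 85 A7.
Offset 4: leading byte 0xF0 = 11110000 → 4-byte char #2 = F0 A7 B8 83.
Offset 8: leading byte 0xE1 = 11100001 → 3-byte char #3 = E1 84 88.
Leading byte 0xE1 = 11100001 matches 1110xxxx → 3-byte sequence.
Byte 1: 0xE1 = 11100001, payload 0001 (4 bits).
Byte 2: 0x84 = 10000100 (10xxxxxx ✓), payload 000100.
Byte 3: 0x88 = 10001000 (10xxxxxx ✓), payload 001000.
Concatenate: 0001000100001000 = 0x1108 (16 bits → U+1108).

U+1108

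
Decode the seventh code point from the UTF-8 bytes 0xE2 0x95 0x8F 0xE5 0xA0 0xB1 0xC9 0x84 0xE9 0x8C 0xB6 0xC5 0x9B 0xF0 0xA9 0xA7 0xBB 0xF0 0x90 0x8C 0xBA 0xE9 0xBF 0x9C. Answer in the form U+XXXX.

Offset 0: leading byte 0xE2 = 11100010 → 3-byte char #1 = E2 95 8F.
Offset 3: leading byte 0xE5 = 11100101 → 3-byte char #2 = E5 A0 B1.
Offset 6: leading byte 0xC9 = 11001001 → 2-byte char #3 = C9 84.
Offset 8: leading byte 0xE9 = 11101001 → 3-byte char #4 = E9 8C B6.
Offset 11: leading byte 0xC5 = 11000101 → 2-byte char #5 = C5 9B.
Offset 13: leading byte 0xF0 = 11110000 → 4-byte char #6 = F0 A9 A7 BB.
Offset 17: leading byte 0xF0 = 11110000 → 4-byte char #7 = F0 90 8C BA.
Leading byte 0xF0 = 11110000 matches 11110xxx → 4-byte sequence.
Byte 1: 0xF0 = 11110000, payload 000 (3 bits).
Byte 2: 0x90 = 10010000 (10xxxxxx ✓), payload 010000.
Byte 3: 0x8C = 10001100 (10xxxxxx ✓), payload 001100.
Byte 4: 0xBA = 10111010 (10xxxxxx ✓), payload 111010.
Concatenate: 000010000001100111010 = 0x1033A (21 bits → U+1033A).

U+1033A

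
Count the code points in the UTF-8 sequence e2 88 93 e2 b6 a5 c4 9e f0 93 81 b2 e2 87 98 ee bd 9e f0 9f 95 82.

Byte at offset 0: 0xE2 = 11100010 → 3-byte char (#1). Advance 3.
Byte at offset 3: 0xE2 = 11100010 → 3-byte char (#2). Advance 3.
Byte at offset 6: 0xC4 = 11000100 → 2-byte char (#3). Advance 2.
Byte at offset 8: 0xF0 = 11110000 → 4-byte char (#4). Advance 4.
Byte at offset 12: 0xE2 = 11100010 → 3-byte char (#5). Advance 3.
Byte at offset 15: 0xEE = 11101110 → 3-byte char (#6). Advance 3.
Byte at offset 18: 0xF0 = 11110000 → 4-byte char (#7). Advance 4.
Reached end at offset 22 after 7 code points.

7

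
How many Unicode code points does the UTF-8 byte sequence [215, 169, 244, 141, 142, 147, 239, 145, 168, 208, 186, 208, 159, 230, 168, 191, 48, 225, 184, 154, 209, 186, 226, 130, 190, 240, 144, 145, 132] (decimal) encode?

Byte at offset 0: 0xD7 = 11010111 → 2-byte char (#1). Advance 2.
Byte at offset 2: 0xF4 = 11110100 → 4-byte char (#2). Advance 4.
Byte at offset 6: 0xEF = 11101111 → 3-byte char (#3). Advance 3.
Byte at offset 9: 0xD0 = 11010000 → 2-byte char (#4). Advance 2.
Byte at offset 11: 0xD0 = 11010000 → 2-byte char (#5). Advance 2.
Byte at offset 13: 0xE6 = 11100110 → 3-byte char (#6). Advance 3.
Byte at offset 16: 0x30 = 00110000 → 1-byte char (#7). Advance 1.
Byte at offset 17: 0xE1 = 11100001 → 3-byte char (#8). Advance 3.
Byte at offset 20: 0xD1 = 11010001 → 2-byte char (#9). Advance 2.
Byte at offset 22: 0xE2 = 11100010 → 3-byte char (#10). Advance 3.
Byte at offset 25: 0xF0 = 11110000 → 4-byte char (#11). Advance 4.
Reached end at offset 29 after 11 code points.

11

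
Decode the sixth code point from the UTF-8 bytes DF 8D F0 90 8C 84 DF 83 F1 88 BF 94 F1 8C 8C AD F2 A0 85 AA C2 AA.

Offset 0: leading byte 0xDF = 11011111 → 2-byte char #1 = DF 8D.
Offset 2: leading byte 0xF0 = 11110000 → 4-byte char #2 = F0 90 8C 84.
Offset 6: leading byte 0xDF = 11011111 → 2-byte char #3 = DF 83.
Offset 8: leading byte 0xF1 = 11110001 → 4-byte char #4 = F1 88 BF 94.
Offset 12: leading byte 0xF1 = 11110001 → 4-byte char #5 = F1 8C 8C AD.
Offset 16: leading byte 0xF2 = 11110010 → 4-byte char #6 = F2 A0 85 AA.
Leading byte 0xF2 = 11110010 matches 11110xxx → 4-byte sequence.
Byte 1: 0xF2 = 11110010, payload 010 (3 bits).
Byte 2: 0xA0 = 10100000 (10xxxxxx ✓), payload 100000.
Byte 3: 0x85 = 10000101 (10xxxxxx ✓), payload 000101.
Byte 4: 0xAA = 10101010 (10xxxxxx ✓), payload 101010.
Concatenate: 010100000000101101010 = 0xA016A (21 bits → U+A016A).

U+A016A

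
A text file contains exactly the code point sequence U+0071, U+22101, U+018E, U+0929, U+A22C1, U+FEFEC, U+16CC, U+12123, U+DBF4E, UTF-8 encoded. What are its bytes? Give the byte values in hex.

U+0071: 1-byte form → 71.
U+22101: 4-byte form → F0 A2 84 81.
U+018E: 2-byte form → C6 8E.
U+0929: 3-byte form → E0 A4 A9.
U+A22C1: 4-byte form → F2 A2 8B 81.
U+FEFEC: 4-byte form → F3 BE BF AC.
U+16CC: 3-byte form → E1 9B 8C.
U+12123: 4-byte form → F0 92 84 A3.
U+DBF4E: 4-byte form → F3 9B BD 8E.
Concatenated (29 bytes): 71 F0 A2 84 81 C6 8E E0 A4 A9 F2 A2 8B 81 F3 BE BF AC E1 9B 8C F0 92 84 A3 F3 9B BD 8E.

71 F0 A2 84 81 C6 8E E0 A4 A9 F2 A2 8B 81 F3 BE BF AC E1 9B 8C F0 92 84 A3 F3 9B BD 8E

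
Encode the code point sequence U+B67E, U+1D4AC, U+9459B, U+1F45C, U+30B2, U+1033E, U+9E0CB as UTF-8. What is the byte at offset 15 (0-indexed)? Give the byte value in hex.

0xE3

U+B67E → 3-byte form EB 99 BE at offsets 0–2.
U+1D4AC → 4-byte form F0 9D 92 AC at offsets 3–6.
U+9459B → 4-byte form F2 94 96 9B at offsets 7–10.
U+1F45C → 4-byte form F0 9F 91 9C at offsets 11–14.
U+30B2 → 3-byte form E3 82 B2 at offsets 15–17.
Offset 15 falls in char 5's range; it's byte 1 of E3 82 B2 = 0xE3.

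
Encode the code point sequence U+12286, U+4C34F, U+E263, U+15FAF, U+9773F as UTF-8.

F0 92 8A 86 F1 8C 8D 8F EE 89 A3 F0 95 BE AF F2 97 9C BF

U+12286: 4-byte form → F0 92 8A 86.
U+4C34F: 4-byte form → F1 8C 8D 8F.
U+E263: 3-byte form → EE 89 A3.
U+15FAF: 4-byte form → F0 95 BE AF.
U+9773F: 4-byte form → F2 97 9C BF.
Concatenated (19 bytes): F0 92 8A 86 F1 8C 8D 8F EE 89 A3 F0 95 BE AF F2 97 9C BF.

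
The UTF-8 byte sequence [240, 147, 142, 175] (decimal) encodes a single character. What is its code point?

U+133AF

Leading byte 0xF0 = 11110000 matches 11110xxx → 4-byte sequence.
Byte 1: 0xF0 = 11110000, payload 000 (3 bits).
Byte 2: 0x93 = 10010011 (10xxxxxx ✓), payload 010011.
Byte 3: 0x8E = 10001110 (10xxxxxx ✓), payload 001110.
Byte 4: 0xAF = 10101111 (10xxxxxx ✓), payload 101111.
Concatenate: 000010011001110101111 = 0x133AF (21 bits → U+133AF).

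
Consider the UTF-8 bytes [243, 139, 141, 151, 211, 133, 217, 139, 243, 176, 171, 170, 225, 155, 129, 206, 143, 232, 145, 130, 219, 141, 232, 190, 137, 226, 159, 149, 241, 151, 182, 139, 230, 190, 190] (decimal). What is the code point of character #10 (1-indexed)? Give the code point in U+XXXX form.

U+27D5

Offset 0: leading byte 0xF3 = 11110011 → 4-byte char #1 = F3 8B 8D 97.
Offset 4: leading byte 0xD3 = 11010011 → 2-byte char #2 = D3 85.
Offset 6: leading byte 0xD9 = 11011001 → 2-byte char #3 = D9 8B.
Offset 8: leading byte 0xF3 = 11110011 → 4-byte char #4 = F3 B0 AB AA.
Offset 12: leading byte 0xE1 = 11100001 → 3-byte char #5 = E1 9B 81.
Offset 15: leading byte 0xCE = 11001110 → 2-byte char #6 = CE 8F.
Offset 17: leading byte 0xE8 = 11101000 → 3-byte char #7 = E8 91 82.
Offset 20: leading byte 0xDB = 11011011 → 2-byte char #8 = DB 8D.
Offset 22: leading byte 0xE8 = 11101000 → 3-byte char #9 = E8 BE 89.
Offset 25: leading byte 0xE2 = 11100010 → 3-byte char #10 = E2 9F 95.
Leading byte 0xE2 = 11100010 matches 1110xxxx → 3-byte sequence.
Byte 1: 0xE2 = 11100010, payload 0010 (4 bits).
Byte 2: 0x9F = 10011111 (10xxxxxx ✓), payload 011111.
Byte 3: 0x95 = 10010101 (10xxxxxx ✓), payload 010101.
Concatenate: 0010011111010101 = 0x27D5 (16 bits → U+27D5).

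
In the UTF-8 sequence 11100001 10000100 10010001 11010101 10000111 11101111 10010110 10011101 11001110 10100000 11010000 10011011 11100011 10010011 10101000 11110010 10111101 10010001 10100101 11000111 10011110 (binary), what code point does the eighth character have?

U+01DE

Offset 0: leading byte 0xE1 = 11100001 → 3-byte char #1 = E1 84 91.
Offset 3: leading byte 0xD5 = 11010101 → 2-byte char #2 = D5 87.
Offset 5: leading byte 0xEF = 11101111 → 3-byte char #3 = EF 96 9D.
Offset 8: leading byte 0xCE = 11001110 → 2-byte char #4 = CE A0.
Offset 10: leading byte 0xD0 = 11010000 → 2-byte char #5 = D0 9B.
Offset 12: leading byte 0xE3 = 11100011 → 3-byte char #6 = E3 93 A8.
Offset 15: leading byte 0xF2 = 11110010 → 4-byte char #7 = F2 BD 91 A5.
Offset 19: leading byte 0xC7 = 11000111 → 2-byte char #8 = C7 9E.
Leading byte 0xC7 = 11000111 matches 110xxxxx → 2-byte sequence.
Byte 1: 0xC7 = 11000111, payload 00111 (5 bits).
Byte 2: 0x9E = 10011110 (10xxxxxx ✓), payload 011110.
Concatenate: 00111011110 = 0x1DE (11 bits → U+01DE).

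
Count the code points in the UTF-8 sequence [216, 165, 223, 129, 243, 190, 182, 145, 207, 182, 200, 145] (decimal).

5

Byte at offset 0: 0xD8 = 11011000 → 2-byte char (#1). Advance 2.
Byte at offset 2: 0xDF = 11011111 → 2-byte char (#2). Advance 2.
Byte at offset 4: 0xF3 = 11110011 → 4-byte char (#3). Advance 4.
Byte at offset 8: 0xCF = 11001111 → 2-byte char (#4). Advance 2.
Byte at offset 10: 0xC8 = 11001000 → 2-byte char (#5). Advance 2.
Reached end at offset 12 after 5 code points.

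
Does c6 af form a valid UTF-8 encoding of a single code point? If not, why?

valid

Leading byte 0xC6 = 11000110 → 2-byte form.
Continuation bytes 0xAF=10101111 all match 10xxxxxx.
Decoded value 0x1AF is ≥ 0x80 (shortest form) and not a surrogate.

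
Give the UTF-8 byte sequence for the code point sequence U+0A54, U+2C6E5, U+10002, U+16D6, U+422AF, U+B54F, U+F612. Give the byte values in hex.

E0 A9 94 F0 AC 9B A5 F0 90 80 82 E1 9B 96 F1 82 8A AF EB 95 8F EF 98 92

U+0A54: 3-byte form → E0 A9 94.
U+2C6E5: 4-byte form → F0 AC 9B A5.
U+10002: 4-byte form → F0 90 80 82.
U+16D6: 3-byte form → E1 9B 96.
U+422AF: 4-byte form → F1 82 8A AF.
U+B54F: 3-byte form → EB 95 8F.
U+F612: 3-byte form → EF 98 92.
Concatenated (24 bytes): E0 A9 94 F0 AC 9B A5 F0 90 80 82 E1 9B 96 F1 82 8A AF EB 95 8F EF 98 92.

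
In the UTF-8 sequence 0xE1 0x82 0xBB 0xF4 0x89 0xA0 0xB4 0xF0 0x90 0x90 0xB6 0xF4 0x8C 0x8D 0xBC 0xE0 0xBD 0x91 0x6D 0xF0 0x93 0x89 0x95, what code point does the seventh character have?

Offset 0: leading byte 0xE1 = 11100001 → 3-byte char #1 = E1 82 BB.
Offset 3: leading byte 0xF4 = 11110100 → 4-byte char #2 = F4 89 A0 B4.
Offset 7: leading byte 0xF0 = 11110000 → 4-byte char #3 = F0 90 90 B6.
Offset 11: leading byte 0xF4 = 11110100 → 4-byte char #4 = F4 8C 8D BC.
Offset 15: leading byte 0xE0 = 11100000 → 3-byte char #5 = E0 BD 91.
Offset 18: leading byte 0x6D = 01101101 → 1-byte char #6 = 6D.
Offset 19: leading byte 0xF0 = 11110000 → 4-byte char #7 = F0 93 89 95.
Leading byte 0xF0 = 11110000 matches 11110xxx → 4-byte sequence.
Byte 1: 0xF0 = 11110000, payload 000 (3 bits).
Byte 2: 0x93 = 10010011 (10xxxxxx ✓), payload 010011.
Byte 3: 0x89 = 10001001 (10xxxxxx ✓), payload 001001.
Byte 4: 0x95 = 10010101 (10xxxxxx ✓), payload 010101.
Concatenate: 000010011001001010101 = 0x13255 (21 bits → U+13255).

U+13255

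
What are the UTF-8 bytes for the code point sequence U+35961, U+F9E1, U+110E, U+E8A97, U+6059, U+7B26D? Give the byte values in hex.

U+35961: 4-byte form → F0 B5 A5 A1.
U+F9E1: 3-byte form → EF A7 A1.
U+110E: 3-byte form → E1 84 8E.
U+E8A97: 4-byte form → F3 A8 AA 97.
U+6059: 3-byte form → E6 81 99.
U+7B26D: 4-byte form → F1 BB 89 AD.
Concatenated (21 bytes): F0 B5 A5 A1 EF A7 A1 E1 84 8E F3 A8 AA 97 E6 81 99 F1 BB 89 AD.

F0 B5 A5 A1 EF A7 A1 E1 84 8E F3 A8 AA 97 E6 81 99 F1 BB 89 AD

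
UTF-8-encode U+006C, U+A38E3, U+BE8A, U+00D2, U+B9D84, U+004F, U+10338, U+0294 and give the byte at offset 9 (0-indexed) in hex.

U+006C → 1-byte form 6C at offsets 0–0.
U+A38E3 → 4-byte form F2 A3 A3 A3 at offsets 1–4.
U+BE8A → 3-byte form EB BA 8A at offsets 5–7.
U+00D2 → 2-byte form C3 92 at offsets 8–9.
Offset 9 falls in char 4's range; it's byte 2 of C3 92 = 0x92.

0x92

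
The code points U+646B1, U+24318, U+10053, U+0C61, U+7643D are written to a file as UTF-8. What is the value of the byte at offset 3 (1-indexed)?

1-indexed offset 3 is 0-indexed offset 2.
U+646B1 → 4-byte form F1 A4 9A B1 at offsets 0–3.
Offset 2 falls in char 1's range; it's byte 3 of F1 A4 9A B1 = 0x9A.

0x9A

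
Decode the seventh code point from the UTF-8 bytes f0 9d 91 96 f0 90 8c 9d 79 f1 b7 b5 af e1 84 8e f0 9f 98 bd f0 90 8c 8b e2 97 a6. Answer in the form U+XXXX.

U+1030B

Offset 0: leading byte 0xF0 = 11110000 → 4-byte char #1 = F0 9D 91 96.
Offset 4: leading byte 0xF0 = 11110000 → 4-byte char #2 = F0 90 8C 9D.
Offset 8: leading byte 0x79 = 01111001 → 1-byte char #3 = 79.
Offset 9: leading byte 0xF1 = 11110001 → 4-byte char #4 = F1 B7 B5 AF.
Offset 13: leading byte 0xE1 = 11100001 → 3-byte char #5 = E1 84 8E.
Offset 16: leading byte 0xF0 = 11110000 → 4-byte char #6 = F0 9F 98 BD.
Offset 20: leading byte 0xF0 = 11110000 → 4-byte char #7 = F0 90 8C 8B.
Leading byte 0xF0 = 11110000 matches 11110xxx → 4-byte sequence.
Byte 1: 0xF0 = 11110000, payload 000 (3 bits).
Byte 2: 0x90 = 10010000 (10xxxxxx ✓), payload 010000.
Byte 3: 0x8C = 10001100 (10xxxxxx ✓), payload 001100.
Byte 4: 0x8B = 10001011 (10xxxxxx ✓), payload 001011.
Concatenate: 000010000001100001011 = 0x1030B (21 bits → U+1030B).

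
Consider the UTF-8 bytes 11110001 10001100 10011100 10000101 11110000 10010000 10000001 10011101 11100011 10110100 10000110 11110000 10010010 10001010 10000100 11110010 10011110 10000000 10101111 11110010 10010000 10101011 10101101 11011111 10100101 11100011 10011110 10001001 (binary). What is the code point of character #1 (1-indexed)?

U+4C705

Offset 0: leading byte 0xF1 = 11110001 → 4-byte char #1 = F1 8C 9C 85.
Leading byte 0xF1 = 11110001 matches 11110xxx → 4-byte sequence.
Byte 1: 0xF1 = 11110001, payload 001 (3 bits).
Byte 2: 0x8C = 10001100 (10xxxxxx ✓), payload 001100.
Byte 3: 0x9C = 10011100 (10xxxxxx ✓), payload 011100.
Byte 4: 0x85 = 10000101 (10xxxxxx ✓), payload 000101.
Concatenate: 001001100011100000101 = 0x4C705 (21 bits → U+4C705).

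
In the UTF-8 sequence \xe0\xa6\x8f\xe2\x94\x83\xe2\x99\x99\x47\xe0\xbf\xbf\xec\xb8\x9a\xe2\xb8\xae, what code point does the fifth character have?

U+0FFF

Offset 0: leading byte 0xE0 = 11100000 → 3-byte char #1 = E0 A6 8F.
Offset 3: leading byte 0xE2 = 11100010 → 3-byte char #2 = E2 94 83.
Offset 6: leading byte 0xE2 = 11100010 → 3-byte char #3 = E2 99 99.
Offset 9: leading byte 0x47 = 01000111 → 1-byte char #4 = 47.
Offset 10: leading byte 0xE0 = 11100000 → 3-byte char #5 = E0 BF BF.
Leading byte 0xE0 = 11100000 matches 1110xxxx → 3-byte sequence.
Byte 1: 0xE0 = 11100000, payload 0000 (4 bits).
Byte 2: 0xBF = 10111111 (10xxxxxx ✓), payload 111111.
Byte 3: 0xBF = 10111111 (10xxxxxx ✓), payload 111111.
Concatenate: 0000111111111111 = 0xFFF (16 bits → U+0FFF).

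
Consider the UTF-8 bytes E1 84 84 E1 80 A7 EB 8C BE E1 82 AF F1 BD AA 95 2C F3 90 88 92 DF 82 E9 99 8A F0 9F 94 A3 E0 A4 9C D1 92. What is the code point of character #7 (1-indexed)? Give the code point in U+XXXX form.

U+D0212

Offset 0: leading byte 0xE1 = 11100001 → 3-byte char #1 = E1 84 84.
Offset 3: leading byte 0xE1 = 11100001 → 3-byte char #2 = E1 80 A7.
Offset 6: leading byte 0xEB = 11101011 → 3-byte char #3 = EB 8C BE.
Offset 9: leading byte 0xE1 = 11100001 → 3-byte char #4 = E1 82 AF.
Offset 12: leading byte 0xF1 = 11110001 → 4-byte char #5 = F1 BD AA 95.
Offset 16: leading byte 0x2C = 00101100 → 1-byte char #6 = 2C.
Offset 17: leading byte 0xF3 = 11110011 → 4-byte char #7 = F3 90 88 92.
Leading byte 0xF3 = 11110011 matches 11110xxx → 4-byte sequence.
Byte 1: 0xF3 = 11110011, payload 011 (3 bits).
Byte 2: 0x90 = 10010000 (10xxxxxx ✓), payload 010000.
Byte 3: 0x88 = 10001000 (10xxxxxx ✓), payload 001000.
Byte 4: 0x92 = 10010010 (10xxxxxx ✓), payload 010010.
Concatenate: 011010000001000010010 = 0xD0212 (21 bits → U+D0212).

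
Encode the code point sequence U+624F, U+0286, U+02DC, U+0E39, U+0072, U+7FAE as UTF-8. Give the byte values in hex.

U+624F: 3-byte form → E6 89 8F.
U+0286: 2-byte form → CA 86.
U+02DC: 2-byte form → CB 9C.
U+0E39: 3-byte form → E0 B8 B9.
U+0072: 1-byte form → 72.
U+7FAE: 3-byte form → E7 BE AE.
Concatenated (14 bytes): E6 89 8F CA 86 CB 9C E0 B8 B9 72 E7 BE AE.

E6 89 8F CA 86 CB 9C E0 B8 B9 72 E7 BE AE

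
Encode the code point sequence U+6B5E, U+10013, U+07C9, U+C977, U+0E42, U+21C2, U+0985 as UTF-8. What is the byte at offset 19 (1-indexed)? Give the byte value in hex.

1-indexed offset 19 is 0-indexed offset 18.
U+6B5E → 3-byte form E6 AD 9E at offsets 0–2.
U+10013 → 4-byte form F0 90 80 93 at offsets 3–6.
U+07C9 → 2-byte form DF 89 at offsets 7–8.
U+C977 → 3-byte form EC A5 B7 at offsets 9–11.
U+0E42 → 3-byte form E0 B9 82 at offsets 12–14.
U+21C2 → 3-byte form E2 87 82 at offsets 15–17.
U+0985 → 3-byte form E0 A6 85 at offsets 18–20.
Offset 18 falls in char 7's range; it's byte 1 of E0 A6 85 = 0xE0.

0xE0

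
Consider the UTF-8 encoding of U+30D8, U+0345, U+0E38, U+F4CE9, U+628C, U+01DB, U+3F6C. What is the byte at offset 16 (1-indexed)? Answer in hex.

1-indexed offset 16 is 0-indexed offset 15.
U+30D8 → 3-byte form E3 83 98 at offsets 0–2.
U+0345 → 2-byte form CD 85 at offsets 3–4.
U+0E38 → 3-byte form E0 B8 B8 at offsets 5–7.
U+F4CE9 → 4-byte form F3 B4 B3 A9 at offsets 8–11.
U+628C → 3-byte form E6 8A 8C at offsets 12–14.
U+01DB → 2-byte form C7 9B at offsets 15–16.
Offset 15 falls in char 6's range; it's byte 1 of C7 9B = 0xC7.

0xC7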